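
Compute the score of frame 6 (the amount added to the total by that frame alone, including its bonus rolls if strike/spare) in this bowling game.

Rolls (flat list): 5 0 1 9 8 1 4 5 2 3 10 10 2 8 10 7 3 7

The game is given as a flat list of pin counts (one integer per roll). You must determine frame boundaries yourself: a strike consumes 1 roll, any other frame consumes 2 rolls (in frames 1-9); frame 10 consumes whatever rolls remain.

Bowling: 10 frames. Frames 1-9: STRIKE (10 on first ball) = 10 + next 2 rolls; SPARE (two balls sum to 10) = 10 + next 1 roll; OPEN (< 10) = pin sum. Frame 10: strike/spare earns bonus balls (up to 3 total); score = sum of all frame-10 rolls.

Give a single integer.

Frame 1: OPEN (5+0=5). Cumulative: 5
Frame 2: SPARE (1+9=10). 10 + next roll (8) = 18. Cumulative: 23
Frame 3: OPEN (8+1=9). Cumulative: 32
Frame 4: OPEN (4+5=9). Cumulative: 41
Frame 5: OPEN (2+3=5). Cumulative: 46
Frame 6: STRIKE. 10 + next two rolls (10+2) = 22. Cumulative: 68
Frame 7: STRIKE. 10 + next two rolls (2+8) = 20. Cumulative: 88
Frame 8: SPARE (2+8=10). 10 + next roll (10) = 20. Cumulative: 108

Answer: 22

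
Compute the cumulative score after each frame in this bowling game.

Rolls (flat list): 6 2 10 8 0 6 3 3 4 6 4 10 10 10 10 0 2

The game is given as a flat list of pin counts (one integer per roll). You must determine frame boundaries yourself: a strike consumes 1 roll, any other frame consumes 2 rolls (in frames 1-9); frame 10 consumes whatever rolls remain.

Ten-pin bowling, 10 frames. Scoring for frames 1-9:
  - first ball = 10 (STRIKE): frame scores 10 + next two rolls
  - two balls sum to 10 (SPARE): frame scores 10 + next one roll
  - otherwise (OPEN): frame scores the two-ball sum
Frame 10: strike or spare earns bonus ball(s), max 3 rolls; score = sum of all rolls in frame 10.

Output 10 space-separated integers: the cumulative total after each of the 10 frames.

Answer: 8 26 34 43 50 70 100 130 150 162

Derivation:
Frame 1: OPEN (6+2=8). Cumulative: 8
Frame 2: STRIKE. 10 + next two rolls (8+0) = 18. Cumulative: 26
Frame 3: OPEN (8+0=8). Cumulative: 34
Frame 4: OPEN (6+3=9). Cumulative: 43
Frame 5: OPEN (3+4=7). Cumulative: 50
Frame 6: SPARE (6+4=10). 10 + next roll (10) = 20. Cumulative: 70
Frame 7: STRIKE. 10 + next two rolls (10+10) = 30. Cumulative: 100
Frame 8: STRIKE. 10 + next two rolls (10+10) = 30. Cumulative: 130
Frame 9: STRIKE. 10 + next two rolls (10+0) = 20. Cumulative: 150
Frame 10: STRIKE. Sum of all frame-10 rolls (10+0+2) = 12. Cumulative: 162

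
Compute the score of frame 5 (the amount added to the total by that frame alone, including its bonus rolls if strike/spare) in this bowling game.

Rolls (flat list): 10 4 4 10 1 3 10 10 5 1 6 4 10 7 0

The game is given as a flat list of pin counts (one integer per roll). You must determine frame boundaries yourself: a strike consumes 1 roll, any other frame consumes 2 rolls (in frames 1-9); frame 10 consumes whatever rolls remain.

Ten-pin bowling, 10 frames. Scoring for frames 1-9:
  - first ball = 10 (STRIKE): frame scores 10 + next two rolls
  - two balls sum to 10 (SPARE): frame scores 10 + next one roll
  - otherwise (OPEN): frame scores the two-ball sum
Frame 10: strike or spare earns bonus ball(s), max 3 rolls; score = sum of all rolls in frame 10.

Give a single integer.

Frame 1: STRIKE. 10 + next two rolls (4+4) = 18. Cumulative: 18
Frame 2: OPEN (4+4=8). Cumulative: 26
Frame 3: STRIKE. 10 + next two rolls (1+3) = 14. Cumulative: 40
Frame 4: OPEN (1+3=4). Cumulative: 44
Frame 5: STRIKE. 10 + next two rolls (10+5) = 25. Cumulative: 69
Frame 6: STRIKE. 10 + next two rolls (5+1) = 16. Cumulative: 85
Frame 7: OPEN (5+1=6). Cumulative: 91

Answer: 25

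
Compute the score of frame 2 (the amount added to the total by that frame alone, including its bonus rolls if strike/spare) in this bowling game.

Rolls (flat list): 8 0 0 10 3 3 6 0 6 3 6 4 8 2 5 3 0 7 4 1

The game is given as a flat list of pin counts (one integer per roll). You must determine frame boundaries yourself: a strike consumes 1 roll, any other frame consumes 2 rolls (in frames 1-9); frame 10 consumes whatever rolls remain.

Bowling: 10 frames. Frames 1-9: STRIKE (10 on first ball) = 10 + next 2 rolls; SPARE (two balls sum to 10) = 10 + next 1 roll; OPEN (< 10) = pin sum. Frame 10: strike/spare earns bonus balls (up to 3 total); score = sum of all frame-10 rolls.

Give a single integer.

Frame 1: OPEN (8+0=8). Cumulative: 8
Frame 2: SPARE (0+10=10). 10 + next roll (3) = 13. Cumulative: 21
Frame 3: OPEN (3+3=6). Cumulative: 27
Frame 4: OPEN (6+0=6). Cumulative: 33

Answer: 13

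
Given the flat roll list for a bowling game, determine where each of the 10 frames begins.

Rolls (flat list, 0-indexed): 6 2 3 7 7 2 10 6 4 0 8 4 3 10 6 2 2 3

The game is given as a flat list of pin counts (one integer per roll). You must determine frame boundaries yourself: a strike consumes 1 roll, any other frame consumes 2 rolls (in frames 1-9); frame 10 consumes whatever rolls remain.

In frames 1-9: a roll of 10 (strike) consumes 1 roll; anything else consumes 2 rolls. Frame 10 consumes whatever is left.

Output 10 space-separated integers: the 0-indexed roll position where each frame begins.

Frame 1 starts at roll index 0: rolls=6,2 (sum=8), consumes 2 rolls
Frame 2 starts at roll index 2: rolls=3,7 (sum=10), consumes 2 rolls
Frame 3 starts at roll index 4: rolls=7,2 (sum=9), consumes 2 rolls
Frame 4 starts at roll index 6: roll=10 (strike), consumes 1 roll
Frame 5 starts at roll index 7: rolls=6,4 (sum=10), consumes 2 rolls
Frame 6 starts at roll index 9: rolls=0,8 (sum=8), consumes 2 rolls
Frame 7 starts at roll index 11: rolls=4,3 (sum=7), consumes 2 rolls
Frame 8 starts at roll index 13: roll=10 (strike), consumes 1 roll
Frame 9 starts at roll index 14: rolls=6,2 (sum=8), consumes 2 rolls
Frame 10 starts at roll index 16: 2 remaining rolls

Answer: 0 2 4 6 7 9 11 13 14 16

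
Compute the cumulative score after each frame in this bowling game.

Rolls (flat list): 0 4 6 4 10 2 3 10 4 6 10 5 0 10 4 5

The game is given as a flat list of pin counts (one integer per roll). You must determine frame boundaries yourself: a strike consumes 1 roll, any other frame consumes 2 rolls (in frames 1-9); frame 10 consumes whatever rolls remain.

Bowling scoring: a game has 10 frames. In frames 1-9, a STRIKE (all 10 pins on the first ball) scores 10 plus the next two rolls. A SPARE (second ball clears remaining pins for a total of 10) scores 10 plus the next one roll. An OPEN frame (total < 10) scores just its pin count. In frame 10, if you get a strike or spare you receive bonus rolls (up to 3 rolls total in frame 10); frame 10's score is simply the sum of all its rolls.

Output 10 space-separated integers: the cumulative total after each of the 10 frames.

Frame 1: OPEN (0+4=4). Cumulative: 4
Frame 2: SPARE (6+4=10). 10 + next roll (10) = 20. Cumulative: 24
Frame 3: STRIKE. 10 + next two rolls (2+3) = 15. Cumulative: 39
Frame 4: OPEN (2+3=5). Cumulative: 44
Frame 5: STRIKE. 10 + next two rolls (4+6) = 20. Cumulative: 64
Frame 6: SPARE (4+6=10). 10 + next roll (10) = 20. Cumulative: 84
Frame 7: STRIKE. 10 + next two rolls (5+0) = 15. Cumulative: 99
Frame 8: OPEN (5+0=5). Cumulative: 104
Frame 9: STRIKE. 10 + next two rolls (4+5) = 19. Cumulative: 123
Frame 10: OPEN. Sum of all frame-10 rolls (4+5) = 9. Cumulative: 132

Answer: 4 24 39 44 64 84 99 104 123 132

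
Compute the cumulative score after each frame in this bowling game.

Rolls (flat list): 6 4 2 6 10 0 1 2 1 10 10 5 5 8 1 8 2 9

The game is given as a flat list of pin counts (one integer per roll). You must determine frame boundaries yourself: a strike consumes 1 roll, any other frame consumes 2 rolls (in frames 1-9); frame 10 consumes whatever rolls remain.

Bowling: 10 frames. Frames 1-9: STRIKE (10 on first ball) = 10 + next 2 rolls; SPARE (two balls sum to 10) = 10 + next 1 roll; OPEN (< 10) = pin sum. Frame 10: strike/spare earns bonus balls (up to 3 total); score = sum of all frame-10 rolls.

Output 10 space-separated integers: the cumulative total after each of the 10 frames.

Answer: 12 20 31 32 35 60 80 98 107 126

Derivation:
Frame 1: SPARE (6+4=10). 10 + next roll (2) = 12. Cumulative: 12
Frame 2: OPEN (2+6=8). Cumulative: 20
Frame 3: STRIKE. 10 + next two rolls (0+1) = 11. Cumulative: 31
Frame 4: OPEN (0+1=1). Cumulative: 32
Frame 5: OPEN (2+1=3). Cumulative: 35
Frame 6: STRIKE. 10 + next two rolls (10+5) = 25. Cumulative: 60
Frame 7: STRIKE. 10 + next two rolls (5+5) = 20. Cumulative: 80
Frame 8: SPARE (5+5=10). 10 + next roll (8) = 18. Cumulative: 98
Frame 9: OPEN (8+1=9). Cumulative: 107
Frame 10: SPARE. Sum of all frame-10 rolls (8+2+9) = 19. Cumulative: 126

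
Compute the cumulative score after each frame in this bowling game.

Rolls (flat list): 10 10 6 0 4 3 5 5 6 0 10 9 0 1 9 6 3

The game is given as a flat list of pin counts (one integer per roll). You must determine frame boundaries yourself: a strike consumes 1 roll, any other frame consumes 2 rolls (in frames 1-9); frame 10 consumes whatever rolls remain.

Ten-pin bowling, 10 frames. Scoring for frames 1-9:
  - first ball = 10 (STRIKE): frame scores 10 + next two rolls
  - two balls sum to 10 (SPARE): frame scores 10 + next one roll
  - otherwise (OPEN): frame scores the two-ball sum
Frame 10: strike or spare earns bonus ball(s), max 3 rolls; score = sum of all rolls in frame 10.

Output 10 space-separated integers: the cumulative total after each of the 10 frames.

Answer: 26 42 48 55 71 77 96 105 121 130

Derivation:
Frame 1: STRIKE. 10 + next two rolls (10+6) = 26. Cumulative: 26
Frame 2: STRIKE. 10 + next two rolls (6+0) = 16. Cumulative: 42
Frame 3: OPEN (6+0=6). Cumulative: 48
Frame 4: OPEN (4+3=7). Cumulative: 55
Frame 5: SPARE (5+5=10). 10 + next roll (6) = 16. Cumulative: 71
Frame 6: OPEN (6+0=6). Cumulative: 77
Frame 7: STRIKE. 10 + next two rolls (9+0) = 19. Cumulative: 96
Frame 8: OPEN (9+0=9). Cumulative: 105
Frame 9: SPARE (1+9=10). 10 + next roll (6) = 16. Cumulative: 121
Frame 10: OPEN. Sum of all frame-10 rolls (6+3) = 9. Cumulative: 130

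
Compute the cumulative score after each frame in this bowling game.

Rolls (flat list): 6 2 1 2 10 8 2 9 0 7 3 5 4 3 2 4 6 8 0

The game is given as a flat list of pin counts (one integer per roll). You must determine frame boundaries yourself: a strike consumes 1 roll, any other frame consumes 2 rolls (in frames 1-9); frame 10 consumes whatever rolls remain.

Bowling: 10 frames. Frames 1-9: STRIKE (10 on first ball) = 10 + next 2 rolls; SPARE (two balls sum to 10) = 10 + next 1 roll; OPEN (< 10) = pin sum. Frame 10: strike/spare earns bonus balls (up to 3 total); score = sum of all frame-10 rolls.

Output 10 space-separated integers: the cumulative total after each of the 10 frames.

Answer: 8 11 31 50 59 74 83 88 106 114

Derivation:
Frame 1: OPEN (6+2=8). Cumulative: 8
Frame 2: OPEN (1+2=3). Cumulative: 11
Frame 3: STRIKE. 10 + next two rolls (8+2) = 20. Cumulative: 31
Frame 4: SPARE (8+2=10). 10 + next roll (9) = 19. Cumulative: 50
Frame 5: OPEN (9+0=9). Cumulative: 59
Frame 6: SPARE (7+3=10). 10 + next roll (5) = 15. Cumulative: 74
Frame 7: OPEN (5+4=9). Cumulative: 83
Frame 8: OPEN (3+2=5). Cumulative: 88
Frame 9: SPARE (4+6=10). 10 + next roll (8) = 18. Cumulative: 106
Frame 10: OPEN. Sum of all frame-10 rolls (8+0) = 8. Cumulative: 114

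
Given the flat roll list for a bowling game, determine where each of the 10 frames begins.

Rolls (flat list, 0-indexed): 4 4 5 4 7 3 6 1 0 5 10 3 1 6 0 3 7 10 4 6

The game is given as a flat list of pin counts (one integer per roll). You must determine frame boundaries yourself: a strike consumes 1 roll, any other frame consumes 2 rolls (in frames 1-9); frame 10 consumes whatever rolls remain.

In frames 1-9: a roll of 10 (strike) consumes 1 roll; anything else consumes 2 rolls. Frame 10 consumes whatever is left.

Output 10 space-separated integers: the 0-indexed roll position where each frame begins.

Frame 1 starts at roll index 0: rolls=4,4 (sum=8), consumes 2 rolls
Frame 2 starts at roll index 2: rolls=5,4 (sum=9), consumes 2 rolls
Frame 3 starts at roll index 4: rolls=7,3 (sum=10), consumes 2 rolls
Frame 4 starts at roll index 6: rolls=6,1 (sum=7), consumes 2 rolls
Frame 5 starts at roll index 8: rolls=0,5 (sum=5), consumes 2 rolls
Frame 6 starts at roll index 10: roll=10 (strike), consumes 1 roll
Frame 7 starts at roll index 11: rolls=3,1 (sum=4), consumes 2 rolls
Frame 8 starts at roll index 13: rolls=6,0 (sum=6), consumes 2 rolls
Frame 9 starts at roll index 15: rolls=3,7 (sum=10), consumes 2 rolls
Frame 10 starts at roll index 17: 3 remaining rolls

Answer: 0 2 4 6 8 10 11 13 15 17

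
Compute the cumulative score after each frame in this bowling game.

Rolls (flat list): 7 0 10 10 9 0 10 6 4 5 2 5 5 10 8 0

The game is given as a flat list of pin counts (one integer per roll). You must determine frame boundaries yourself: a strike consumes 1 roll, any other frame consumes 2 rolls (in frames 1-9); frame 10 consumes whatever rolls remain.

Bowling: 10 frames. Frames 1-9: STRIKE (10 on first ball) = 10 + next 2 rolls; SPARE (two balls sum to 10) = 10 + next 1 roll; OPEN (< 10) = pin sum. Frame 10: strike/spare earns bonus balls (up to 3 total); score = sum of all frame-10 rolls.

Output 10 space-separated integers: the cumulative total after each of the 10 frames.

Answer: 7 36 55 64 84 99 106 126 144 152

Derivation:
Frame 1: OPEN (7+0=7). Cumulative: 7
Frame 2: STRIKE. 10 + next two rolls (10+9) = 29. Cumulative: 36
Frame 3: STRIKE. 10 + next two rolls (9+0) = 19. Cumulative: 55
Frame 4: OPEN (9+0=9). Cumulative: 64
Frame 5: STRIKE. 10 + next two rolls (6+4) = 20. Cumulative: 84
Frame 6: SPARE (6+4=10). 10 + next roll (5) = 15. Cumulative: 99
Frame 7: OPEN (5+2=7). Cumulative: 106
Frame 8: SPARE (5+5=10). 10 + next roll (10) = 20. Cumulative: 126
Frame 9: STRIKE. 10 + next two rolls (8+0) = 18. Cumulative: 144
Frame 10: OPEN. Sum of all frame-10 rolls (8+0) = 8. Cumulative: 152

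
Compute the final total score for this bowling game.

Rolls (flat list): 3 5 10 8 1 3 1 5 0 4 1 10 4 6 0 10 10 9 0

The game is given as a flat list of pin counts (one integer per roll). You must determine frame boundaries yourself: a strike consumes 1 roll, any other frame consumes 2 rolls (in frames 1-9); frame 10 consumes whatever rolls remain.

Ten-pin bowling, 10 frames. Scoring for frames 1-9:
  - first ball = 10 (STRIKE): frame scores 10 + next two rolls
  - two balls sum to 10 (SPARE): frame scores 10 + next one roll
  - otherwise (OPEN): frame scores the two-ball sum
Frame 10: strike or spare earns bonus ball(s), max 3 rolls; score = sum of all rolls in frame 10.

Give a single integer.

Frame 1: OPEN (3+5=8). Cumulative: 8
Frame 2: STRIKE. 10 + next two rolls (8+1) = 19. Cumulative: 27
Frame 3: OPEN (8+1=9). Cumulative: 36
Frame 4: OPEN (3+1=4). Cumulative: 40
Frame 5: OPEN (5+0=5). Cumulative: 45
Frame 6: OPEN (4+1=5). Cumulative: 50
Frame 7: STRIKE. 10 + next two rolls (4+6) = 20. Cumulative: 70
Frame 8: SPARE (4+6=10). 10 + next roll (0) = 10. Cumulative: 80
Frame 9: SPARE (0+10=10). 10 + next roll (10) = 20. Cumulative: 100
Frame 10: STRIKE. Sum of all frame-10 rolls (10+9+0) = 19. Cumulative: 119

Answer: 119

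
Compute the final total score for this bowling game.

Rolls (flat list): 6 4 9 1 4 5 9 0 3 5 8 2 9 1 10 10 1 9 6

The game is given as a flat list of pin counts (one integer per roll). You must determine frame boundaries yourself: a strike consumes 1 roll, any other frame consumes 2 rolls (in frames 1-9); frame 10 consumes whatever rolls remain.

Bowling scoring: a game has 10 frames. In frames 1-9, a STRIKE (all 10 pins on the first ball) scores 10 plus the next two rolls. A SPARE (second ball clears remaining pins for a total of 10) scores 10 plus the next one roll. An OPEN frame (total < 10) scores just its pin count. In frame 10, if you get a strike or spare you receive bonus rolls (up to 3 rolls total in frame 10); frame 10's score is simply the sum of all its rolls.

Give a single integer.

Answer: 155

Derivation:
Frame 1: SPARE (6+4=10). 10 + next roll (9) = 19. Cumulative: 19
Frame 2: SPARE (9+1=10). 10 + next roll (4) = 14. Cumulative: 33
Frame 3: OPEN (4+5=9). Cumulative: 42
Frame 4: OPEN (9+0=9). Cumulative: 51
Frame 5: OPEN (3+5=8). Cumulative: 59
Frame 6: SPARE (8+2=10). 10 + next roll (9) = 19. Cumulative: 78
Frame 7: SPARE (9+1=10). 10 + next roll (10) = 20. Cumulative: 98
Frame 8: STRIKE. 10 + next two rolls (10+1) = 21. Cumulative: 119
Frame 9: STRIKE. 10 + next two rolls (1+9) = 20. Cumulative: 139
Frame 10: SPARE. Sum of all frame-10 rolls (1+9+6) = 16. Cumulative: 155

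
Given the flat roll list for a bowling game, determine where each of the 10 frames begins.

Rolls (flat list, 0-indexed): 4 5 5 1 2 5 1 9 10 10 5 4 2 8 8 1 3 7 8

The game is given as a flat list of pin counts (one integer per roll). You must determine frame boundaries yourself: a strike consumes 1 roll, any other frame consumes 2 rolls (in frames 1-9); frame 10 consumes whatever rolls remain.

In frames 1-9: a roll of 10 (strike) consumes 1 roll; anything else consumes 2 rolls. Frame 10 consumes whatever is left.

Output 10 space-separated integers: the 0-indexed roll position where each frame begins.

Answer: 0 2 4 6 8 9 10 12 14 16

Derivation:
Frame 1 starts at roll index 0: rolls=4,5 (sum=9), consumes 2 rolls
Frame 2 starts at roll index 2: rolls=5,1 (sum=6), consumes 2 rolls
Frame 3 starts at roll index 4: rolls=2,5 (sum=7), consumes 2 rolls
Frame 4 starts at roll index 6: rolls=1,9 (sum=10), consumes 2 rolls
Frame 5 starts at roll index 8: roll=10 (strike), consumes 1 roll
Frame 6 starts at roll index 9: roll=10 (strike), consumes 1 roll
Frame 7 starts at roll index 10: rolls=5,4 (sum=9), consumes 2 rolls
Frame 8 starts at roll index 12: rolls=2,8 (sum=10), consumes 2 rolls
Frame 9 starts at roll index 14: rolls=8,1 (sum=9), consumes 2 rolls
Frame 10 starts at roll index 16: 3 remaining rolls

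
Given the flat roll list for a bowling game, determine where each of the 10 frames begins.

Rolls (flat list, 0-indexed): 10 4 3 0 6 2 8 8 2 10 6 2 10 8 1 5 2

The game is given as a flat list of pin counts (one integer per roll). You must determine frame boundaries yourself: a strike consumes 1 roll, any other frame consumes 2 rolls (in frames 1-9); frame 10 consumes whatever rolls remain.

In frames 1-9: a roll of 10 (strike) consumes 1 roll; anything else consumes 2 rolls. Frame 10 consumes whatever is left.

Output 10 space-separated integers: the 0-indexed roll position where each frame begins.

Frame 1 starts at roll index 0: roll=10 (strike), consumes 1 roll
Frame 2 starts at roll index 1: rolls=4,3 (sum=7), consumes 2 rolls
Frame 3 starts at roll index 3: rolls=0,6 (sum=6), consumes 2 rolls
Frame 4 starts at roll index 5: rolls=2,8 (sum=10), consumes 2 rolls
Frame 5 starts at roll index 7: rolls=8,2 (sum=10), consumes 2 rolls
Frame 6 starts at roll index 9: roll=10 (strike), consumes 1 roll
Frame 7 starts at roll index 10: rolls=6,2 (sum=8), consumes 2 rolls
Frame 8 starts at roll index 12: roll=10 (strike), consumes 1 roll
Frame 9 starts at roll index 13: rolls=8,1 (sum=9), consumes 2 rolls
Frame 10 starts at roll index 15: 2 remaining rolls

Answer: 0 1 3 5 7 9 10 12 13 15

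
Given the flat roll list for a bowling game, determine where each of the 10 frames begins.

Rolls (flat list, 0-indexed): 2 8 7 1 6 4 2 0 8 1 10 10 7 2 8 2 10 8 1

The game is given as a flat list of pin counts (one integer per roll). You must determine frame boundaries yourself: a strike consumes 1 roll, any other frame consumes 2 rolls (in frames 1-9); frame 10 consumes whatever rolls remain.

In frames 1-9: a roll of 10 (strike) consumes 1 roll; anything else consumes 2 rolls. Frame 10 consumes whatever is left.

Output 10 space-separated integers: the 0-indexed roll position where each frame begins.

Answer: 0 2 4 6 8 10 11 12 14 16

Derivation:
Frame 1 starts at roll index 0: rolls=2,8 (sum=10), consumes 2 rolls
Frame 2 starts at roll index 2: rolls=7,1 (sum=8), consumes 2 rolls
Frame 3 starts at roll index 4: rolls=6,4 (sum=10), consumes 2 rolls
Frame 4 starts at roll index 6: rolls=2,0 (sum=2), consumes 2 rolls
Frame 5 starts at roll index 8: rolls=8,1 (sum=9), consumes 2 rolls
Frame 6 starts at roll index 10: roll=10 (strike), consumes 1 roll
Frame 7 starts at roll index 11: roll=10 (strike), consumes 1 roll
Frame 8 starts at roll index 12: rolls=7,2 (sum=9), consumes 2 rolls
Frame 9 starts at roll index 14: rolls=8,2 (sum=10), consumes 2 rolls
Frame 10 starts at roll index 16: 3 remaining rolls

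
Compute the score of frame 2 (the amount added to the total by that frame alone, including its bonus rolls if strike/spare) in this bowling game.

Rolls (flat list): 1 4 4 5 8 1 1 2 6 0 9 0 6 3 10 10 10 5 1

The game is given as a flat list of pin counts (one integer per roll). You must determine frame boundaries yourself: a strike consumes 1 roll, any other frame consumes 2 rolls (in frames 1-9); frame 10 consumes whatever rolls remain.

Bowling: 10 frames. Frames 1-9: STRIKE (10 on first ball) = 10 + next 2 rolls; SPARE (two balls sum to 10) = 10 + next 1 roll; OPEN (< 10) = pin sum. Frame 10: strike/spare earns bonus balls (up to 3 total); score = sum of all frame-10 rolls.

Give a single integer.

Frame 1: OPEN (1+4=5). Cumulative: 5
Frame 2: OPEN (4+5=9). Cumulative: 14
Frame 3: OPEN (8+1=9). Cumulative: 23
Frame 4: OPEN (1+2=3). Cumulative: 26

Answer: 9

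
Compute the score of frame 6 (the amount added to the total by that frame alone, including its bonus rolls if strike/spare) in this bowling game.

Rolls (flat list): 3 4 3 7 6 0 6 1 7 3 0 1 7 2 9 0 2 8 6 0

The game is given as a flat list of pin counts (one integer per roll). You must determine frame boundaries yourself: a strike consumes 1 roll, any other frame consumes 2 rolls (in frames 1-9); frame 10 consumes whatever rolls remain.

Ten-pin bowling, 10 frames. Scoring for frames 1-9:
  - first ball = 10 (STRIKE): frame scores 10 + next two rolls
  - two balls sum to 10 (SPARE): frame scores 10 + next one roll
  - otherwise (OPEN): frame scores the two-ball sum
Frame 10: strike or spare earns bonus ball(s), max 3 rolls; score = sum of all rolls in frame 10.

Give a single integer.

Answer: 1

Derivation:
Frame 1: OPEN (3+4=7). Cumulative: 7
Frame 2: SPARE (3+7=10). 10 + next roll (6) = 16. Cumulative: 23
Frame 3: OPEN (6+0=6). Cumulative: 29
Frame 4: OPEN (6+1=7). Cumulative: 36
Frame 5: SPARE (7+3=10). 10 + next roll (0) = 10. Cumulative: 46
Frame 6: OPEN (0+1=1). Cumulative: 47
Frame 7: OPEN (7+2=9). Cumulative: 56
Frame 8: OPEN (9+0=9). Cumulative: 65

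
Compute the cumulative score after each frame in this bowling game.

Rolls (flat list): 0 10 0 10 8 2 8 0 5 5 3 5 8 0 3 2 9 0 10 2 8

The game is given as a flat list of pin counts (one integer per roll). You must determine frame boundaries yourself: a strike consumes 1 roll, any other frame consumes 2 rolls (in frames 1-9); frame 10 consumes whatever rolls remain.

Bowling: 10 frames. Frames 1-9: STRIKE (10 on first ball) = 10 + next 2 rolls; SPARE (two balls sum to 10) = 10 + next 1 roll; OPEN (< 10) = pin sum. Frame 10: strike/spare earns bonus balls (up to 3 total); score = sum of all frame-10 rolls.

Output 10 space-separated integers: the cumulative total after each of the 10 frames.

Answer: 10 28 46 54 67 75 83 88 97 117

Derivation:
Frame 1: SPARE (0+10=10). 10 + next roll (0) = 10. Cumulative: 10
Frame 2: SPARE (0+10=10). 10 + next roll (8) = 18. Cumulative: 28
Frame 3: SPARE (8+2=10). 10 + next roll (8) = 18. Cumulative: 46
Frame 4: OPEN (8+0=8). Cumulative: 54
Frame 5: SPARE (5+5=10). 10 + next roll (3) = 13. Cumulative: 67
Frame 6: OPEN (3+5=8). Cumulative: 75
Frame 7: OPEN (8+0=8). Cumulative: 83
Frame 8: OPEN (3+2=5). Cumulative: 88
Frame 9: OPEN (9+0=9). Cumulative: 97
Frame 10: STRIKE. Sum of all frame-10 rolls (10+2+8) = 20. Cumulative: 117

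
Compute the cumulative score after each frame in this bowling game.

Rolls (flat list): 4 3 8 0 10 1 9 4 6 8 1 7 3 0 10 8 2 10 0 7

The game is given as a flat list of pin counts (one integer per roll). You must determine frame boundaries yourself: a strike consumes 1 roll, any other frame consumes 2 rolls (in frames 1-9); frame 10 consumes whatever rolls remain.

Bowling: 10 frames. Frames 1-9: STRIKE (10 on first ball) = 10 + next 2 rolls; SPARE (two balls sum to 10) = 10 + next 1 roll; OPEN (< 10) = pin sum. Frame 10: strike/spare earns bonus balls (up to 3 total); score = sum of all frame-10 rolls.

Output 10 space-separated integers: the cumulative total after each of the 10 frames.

Frame 1: OPEN (4+3=7). Cumulative: 7
Frame 2: OPEN (8+0=8). Cumulative: 15
Frame 3: STRIKE. 10 + next two rolls (1+9) = 20. Cumulative: 35
Frame 4: SPARE (1+9=10). 10 + next roll (4) = 14. Cumulative: 49
Frame 5: SPARE (4+6=10). 10 + next roll (8) = 18. Cumulative: 67
Frame 6: OPEN (8+1=9). Cumulative: 76
Frame 7: SPARE (7+3=10). 10 + next roll (0) = 10. Cumulative: 86
Frame 8: SPARE (0+10=10). 10 + next roll (8) = 18. Cumulative: 104
Frame 9: SPARE (8+2=10). 10 + next roll (10) = 20. Cumulative: 124
Frame 10: STRIKE. Sum of all frame-10 rolls (10+0+7) = 17. Cumulative: 141

Answer: 7 15 35 49 67 76 86 104 124 141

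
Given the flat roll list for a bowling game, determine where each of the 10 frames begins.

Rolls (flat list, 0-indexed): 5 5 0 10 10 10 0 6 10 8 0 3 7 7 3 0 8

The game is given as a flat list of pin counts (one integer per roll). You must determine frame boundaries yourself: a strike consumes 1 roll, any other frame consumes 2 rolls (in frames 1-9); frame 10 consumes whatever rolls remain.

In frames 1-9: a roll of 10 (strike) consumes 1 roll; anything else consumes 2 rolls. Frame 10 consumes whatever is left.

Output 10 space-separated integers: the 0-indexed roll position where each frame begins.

Frame 1 starts at roll index 0: rolls=5,5 (sum=10), consumes 2 rolls
Frame 2 starts at roll index 2: rolls=0,10 (sum=10), consumes 2 rolls
Frame 3 starts at roll index 4: roll=10 (strike), consumes 1 roll
Frame 4 starts at roll index 5: roll=10 (strike), consumes 1 roll
Frame 5 starts at roll index 6: rolls=0,6 (sum=6), consumes 2 rolls
Frame 6 starts at roll index 8: roll=10 (strike), consumes 1 roll
Frame 7 starts at roll index 9: rolls=8,0 (sum=8), consumes 2 rolls
Frame 8 starts at roll index 11: rolls=3,7 (sum=10), consumes 2 rolls
Frame 9 starts at roll index 13: rolls=7,3 (sum=10), consumes 2 rolls
Frame 10 starts at roll index 15: 2 remaining rolls

Answer: 0 2 4 5 6 8 9 11 13 15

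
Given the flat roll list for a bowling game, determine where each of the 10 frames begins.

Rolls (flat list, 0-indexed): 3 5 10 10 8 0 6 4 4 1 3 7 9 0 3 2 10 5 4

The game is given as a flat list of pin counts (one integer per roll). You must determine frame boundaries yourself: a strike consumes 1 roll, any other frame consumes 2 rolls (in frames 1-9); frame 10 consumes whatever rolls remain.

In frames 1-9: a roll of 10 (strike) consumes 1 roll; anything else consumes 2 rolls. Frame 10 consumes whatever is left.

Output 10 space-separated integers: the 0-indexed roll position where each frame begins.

Answer: 0 2 3 4 6 8 10 12 14 16

Derivation:
Frame 1 starts at roll index 0: rolls=3,5 (sum=8), consumes 2 rolls
Frame 2 starts at roll index 2: roll=10 (strike), consumes 1 roll
Frame 3 starts at roll index 3: roll=10 (strike), consumes 1 roll
Frame 4 starts at roll index 4: rolls=8,0 (sum=8), consumes 2 rolls
Frame 5 starts at roll index 6: rolls=6,4 (sum=10), consumes 2 rolls
Frame 6 starts at roll index 8: rolls=4,1 (sum=5), consumes 2 rolls
Frame 7 starts at roll index 10: rolls=3,7 (sum=10), consumes 2 rolls
Frame 8 starts at roll index 12: rolls=9,0 (sum=9), consumes 2 rolls
Frame 9 starts at roll index 14: rolls=3,2 (sum=5), consumes 2 rolls
Frame 10 starts at roll index 16: 3 remaining rolls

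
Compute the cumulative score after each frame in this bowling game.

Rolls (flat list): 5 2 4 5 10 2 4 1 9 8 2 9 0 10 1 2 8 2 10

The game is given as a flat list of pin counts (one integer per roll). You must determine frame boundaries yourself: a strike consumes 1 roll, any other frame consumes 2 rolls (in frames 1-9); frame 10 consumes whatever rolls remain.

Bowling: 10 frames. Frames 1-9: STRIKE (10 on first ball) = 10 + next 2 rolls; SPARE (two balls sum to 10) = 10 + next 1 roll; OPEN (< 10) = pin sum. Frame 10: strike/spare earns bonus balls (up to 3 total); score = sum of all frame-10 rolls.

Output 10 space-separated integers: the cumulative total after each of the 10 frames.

Answer: 7 16 32 38 56 75 84 97 100 120

Derivation:
Frame 1: OPEN (5+2=7). Cumulative: 7
Frame 2: OPEN (4+5=9). Cumulative: 16
Frame 3: STRIKE. 10 + next two rolls (2+4) = 16. Cumulative: 32
Frame 4: OPEN (2+4=6). Cumulative: 38
Frame 5: SPARE (1+9=10). 10 + next roll (8) = 18. Cumulative: 56
Frame 6: SPARE (8+2=10). 10 + next roll (9) = 19. Cumulative: 75
Frame 7: OPEN (9+0=9). Cumulative: 84
Frame 8: STRIKE. 10 + next two rolls (1+2) = 13. Cumulative: 97
Frame 9: OPEN (1+2=3). Cumulative: 100
Frame 10: SPARE. Sum of all frame-10 rolls (8+2+10) = 20. Cumulative: 120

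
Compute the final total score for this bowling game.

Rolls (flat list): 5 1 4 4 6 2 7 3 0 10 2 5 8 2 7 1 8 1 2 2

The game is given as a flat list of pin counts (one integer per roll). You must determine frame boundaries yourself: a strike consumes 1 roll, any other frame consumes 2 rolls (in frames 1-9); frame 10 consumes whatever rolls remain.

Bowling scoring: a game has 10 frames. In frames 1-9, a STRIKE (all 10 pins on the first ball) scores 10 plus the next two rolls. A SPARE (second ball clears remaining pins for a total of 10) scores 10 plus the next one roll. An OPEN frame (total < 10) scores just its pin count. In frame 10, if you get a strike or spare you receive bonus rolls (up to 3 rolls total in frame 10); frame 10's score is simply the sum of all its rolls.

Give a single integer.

Frame 1: OPEN (5+1=6). Cumulative: 6
Frame 2: OPEN (4+4=8). Cumulative: 14
Frame 3: OPEN (6+2=8). Cumulative: 22
Frame 4: SPARE (7+3=10). 10 + next roll (0) = 10. Cumulative: 32
Frame 5: SPARE (0+10=10). 10 + next roll (2) = 12. Cumulative: 44
Frame 6: OPEN (2+5=7). Cumulative: 51
Frame 7: SPARE (8+2=10). 10 + next roll (7) = 17. Cumulative: 68
Frame 8: OPEN (7+1=8). Cumulative: 76
Frame 9: OPEN (8+1=9). Cumulative: 85
Frame 10: OPEN. Sum of all frame-10 rolls (2+2) = 4. Cumulative: 89

Answer: 89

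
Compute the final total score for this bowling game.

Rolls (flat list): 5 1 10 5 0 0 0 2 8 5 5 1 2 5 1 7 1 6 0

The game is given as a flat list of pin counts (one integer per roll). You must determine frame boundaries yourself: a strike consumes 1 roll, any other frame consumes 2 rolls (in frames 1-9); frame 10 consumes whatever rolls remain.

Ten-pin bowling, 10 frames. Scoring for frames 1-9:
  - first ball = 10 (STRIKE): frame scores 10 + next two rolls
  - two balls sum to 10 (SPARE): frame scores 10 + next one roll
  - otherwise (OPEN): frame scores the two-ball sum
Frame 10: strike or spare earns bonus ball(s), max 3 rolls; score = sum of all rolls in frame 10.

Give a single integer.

Answer: 75

Derivation:
Frame 1: OPEN (5+1=6). Cumulative: 6
Frame 2: STRIKE. 10 + next two rolls (5+0) = 15. Cumulative: 21
Frame 3: OPEN (5+0=5). Cumulative: 26
Frame 4: OPEN (0+0=0). Cumulative: 26
Frame 5: SPARE (2+8=10). 10 + next roll (5) = 15. Cumulative: 41
Frame 6: SPARE (5+5=10). 10 + next roll (1) = 11. Cumulative: 52
Frame 7: OPEN (1+2=3). Cumulative: 55
Frame 8: OPEN (5+1=6). Cumulative: 61
Frame 9: OPEN (7+1=8). Cumulative: 69
Frame 10: OPEN. Sum of all frame-10 rolls (6+0) = 6. Cumulative: 75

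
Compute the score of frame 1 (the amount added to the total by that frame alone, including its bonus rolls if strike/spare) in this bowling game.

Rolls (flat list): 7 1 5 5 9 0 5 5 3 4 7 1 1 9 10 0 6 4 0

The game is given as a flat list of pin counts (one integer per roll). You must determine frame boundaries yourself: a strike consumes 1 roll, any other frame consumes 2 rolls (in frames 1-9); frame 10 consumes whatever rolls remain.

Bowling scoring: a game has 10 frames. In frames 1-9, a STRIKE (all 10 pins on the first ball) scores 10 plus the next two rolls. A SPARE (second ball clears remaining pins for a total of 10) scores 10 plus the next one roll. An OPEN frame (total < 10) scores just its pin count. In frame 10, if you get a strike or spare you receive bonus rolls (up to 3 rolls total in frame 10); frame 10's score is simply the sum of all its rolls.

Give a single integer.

Frame 1: OPEN (7+1=8). Cumulative: 8
Frame 2: SPARE (5+5=10). 10 + next roll (9) = 19. Cumulative: 27
Frame 3: OPEN (9+0=9). Cumulative: 36

Answer: 8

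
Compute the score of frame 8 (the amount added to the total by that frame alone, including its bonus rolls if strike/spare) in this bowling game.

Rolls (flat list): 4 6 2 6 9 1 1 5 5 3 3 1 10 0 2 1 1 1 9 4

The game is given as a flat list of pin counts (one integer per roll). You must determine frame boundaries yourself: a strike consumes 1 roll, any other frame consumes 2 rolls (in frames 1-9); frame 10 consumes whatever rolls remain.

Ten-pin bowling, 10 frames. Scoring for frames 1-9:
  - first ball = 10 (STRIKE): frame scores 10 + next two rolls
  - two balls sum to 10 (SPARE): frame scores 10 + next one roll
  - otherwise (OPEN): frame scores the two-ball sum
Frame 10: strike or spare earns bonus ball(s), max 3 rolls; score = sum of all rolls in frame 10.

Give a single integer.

Frame 1: SPARE (4+6=10). 10 + next roll (2) = 12. Cumulative: 12
Frame 2: OPEN (2+6=8). Cumulative: 20
Frame 3: SPARE (9+1=10). 10 + next roll (1) = 11. Cumulative: 31
Frame 4: OPEN (1+5=6). Cumulative: 37
Frame 5: OPEN (5+3=8). Cumulative: 45
Frame 6: OPEN (3+1=4). Cumulative: 49
Frame 7: STRIKE. 10 + next two rolls (0+2) = 12. Cumulative: 61
Frame 8: OPEN (0+2=2). Cumulative: 63
Frame 9: OPEN (1+1=2). Cumulative: 65
Frame 10: SPARE. Sum of all frame-10 rolls (1+9+4) = 14. Cumulative: 79

Answer: 2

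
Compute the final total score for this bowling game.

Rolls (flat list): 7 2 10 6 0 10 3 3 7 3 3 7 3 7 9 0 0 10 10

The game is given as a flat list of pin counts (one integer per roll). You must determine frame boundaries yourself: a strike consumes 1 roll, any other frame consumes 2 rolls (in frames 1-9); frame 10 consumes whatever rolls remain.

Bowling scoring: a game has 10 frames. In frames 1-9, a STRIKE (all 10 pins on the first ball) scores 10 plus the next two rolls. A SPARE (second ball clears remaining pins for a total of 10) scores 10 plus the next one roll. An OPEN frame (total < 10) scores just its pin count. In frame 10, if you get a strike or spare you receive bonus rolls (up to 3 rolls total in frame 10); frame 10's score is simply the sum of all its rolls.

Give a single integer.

Frame 1: OPEN (7+2=9). Cumulative: 9
Frame 2: STRIKE. 10 + next two rolls (6+0) = 16. Cumulative: 25
Frame 3: OPEN (6+0=6). Cumulative: 31
Frame 4: STRIKE. 10 + next two rolls (3+3) = 16. Cumulative: 47
Frame 5: OPEN (3+3=6). Cumulative: 53
Frame 6: SPARE (7+3=10). 10 + next roll (3) = 13. Cumulative: 66
Frame 7: SPARE (3+7=10). 10 + next roll (3) = 13. Cumulative: 79
Frame 8: SPARE (3+7=10). 10 + next roll (9) = 19. Cumulative: 98
Frame 9: OPEN (9+0=9). Cumulative: 107
Frame 10: SPARE. Sum of all frame-10 rolls (0+10+10) = 20. Cumulative: 127

Answer: 127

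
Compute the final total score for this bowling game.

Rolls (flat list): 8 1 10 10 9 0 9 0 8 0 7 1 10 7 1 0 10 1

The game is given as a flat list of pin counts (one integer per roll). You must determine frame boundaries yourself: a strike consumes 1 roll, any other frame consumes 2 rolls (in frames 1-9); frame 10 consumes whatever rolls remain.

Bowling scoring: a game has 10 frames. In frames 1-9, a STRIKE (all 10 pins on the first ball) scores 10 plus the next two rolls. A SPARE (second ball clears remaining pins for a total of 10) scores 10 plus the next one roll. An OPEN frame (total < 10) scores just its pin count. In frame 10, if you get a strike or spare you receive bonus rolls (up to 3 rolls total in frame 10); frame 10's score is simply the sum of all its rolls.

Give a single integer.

Answer: 128

Derivation:
Frame 1: OPEN (8+1=9). Cumulative: 9
Frame 2: STRIKE. 10 + next two rolls (10+9) = 29. Cumulative: 38
Frame 3: STRIKE. 10 + next two rolls (9+0) = 19. Cumulative: 57
Frame 4: OPEN (9+0=9). Cumulative: 66
Frame 5: OPEN (9+0=9). Cumulative: 75
Frame 6: OPEN (8+0=8). Cumulative: 83
Frame 7: OPEN (7+1=8). Cumulative: 91
Frame 8: STRIKE. 10 + next two rolls (7+1) = 18. Cumulative: 109
Frame 9: OPEN (7+1=8). Cumulative: 117
Frame 10: SPARE. Sum of all frame-10 rolls (0+10+1) = 11. Cumulative: 128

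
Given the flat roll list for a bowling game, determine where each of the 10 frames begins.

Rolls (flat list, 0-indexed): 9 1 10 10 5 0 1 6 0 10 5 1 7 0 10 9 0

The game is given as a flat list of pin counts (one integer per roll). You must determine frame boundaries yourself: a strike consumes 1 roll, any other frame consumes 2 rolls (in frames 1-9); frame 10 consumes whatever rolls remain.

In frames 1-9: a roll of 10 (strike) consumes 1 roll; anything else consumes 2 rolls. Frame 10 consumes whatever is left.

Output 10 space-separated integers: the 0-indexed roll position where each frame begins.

Frame 1 starts at roll index 0: rolls=9,1 (sum=10), consumes 2 rolls
Frame 2 starts at roll index 2: roll=10 (strike), consumes 1 roll
Frame 3 starts at roll index 3: roll=10 (strike), consumes 1 roll
Frame 4 starts at roll index 4: rolls=5,0 (sum=5), consumes 2 rolls
Frame 5 starts at roll index 6: rolls=1,6 (sum=7), consumes 2 rolls
Frame 6 starts at roll index 8: rolls=0,10 (sum=10), consumes 2 rolls
Frame 7 starts at roll index 10: rolls=5,1 (sum=6), consumes 2 rolls
Frame 8 starts at roll index 12: rolls=7,0 (sum=7), consumes 2 rolls
Frame 9 starts at roll index 14: roll=10 (strike), consumes 1 roll
Frame 10 starts at roll index 15: 2 remaining rolls

Answer: 0 2 3 4 6 8 10 12 14 15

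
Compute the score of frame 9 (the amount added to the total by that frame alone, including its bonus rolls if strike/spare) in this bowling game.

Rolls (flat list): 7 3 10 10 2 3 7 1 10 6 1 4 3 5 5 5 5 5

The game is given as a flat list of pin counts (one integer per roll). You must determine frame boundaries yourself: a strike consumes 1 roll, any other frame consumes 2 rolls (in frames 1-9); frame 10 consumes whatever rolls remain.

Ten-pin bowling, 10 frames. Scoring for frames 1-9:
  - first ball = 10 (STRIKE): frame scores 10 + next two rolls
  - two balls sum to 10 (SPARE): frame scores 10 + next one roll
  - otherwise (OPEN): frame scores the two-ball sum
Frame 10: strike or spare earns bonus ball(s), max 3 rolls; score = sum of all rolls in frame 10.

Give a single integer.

Answer: 15

Derivation:
Frame 1: SPARE (7+3=10). 10 + next roll (10) = 20. Cumulative: 20
Frame 2: STRIKE. 10 + next two rolls (10+2) = 22. Cumulative: 42
Frame 3: STRIKE. 10 + next two rolls (2+3) = 15. Cumulative: 57
Frame 4: OPEN (2+3=5). Cumulative: 62
Frame 5: OPEN (7+1=8). Cumulative: 70
Frame 6: STRIKE. 10 + next two rolls (6+1) = 17. Cumulative: 87
Frame 7: OPEN (6+1=7). Cumulative: 94
Frame 8: OPEN (4+3=7). Cumulative: 101
Frame 9: SPARE (5+5=10). 10 + next roll (5) = 15. Cumulative: 116
Frame 10: SPARE. Sum of all frame-10 rolls (5+5+5) = 15. Cumulative: 131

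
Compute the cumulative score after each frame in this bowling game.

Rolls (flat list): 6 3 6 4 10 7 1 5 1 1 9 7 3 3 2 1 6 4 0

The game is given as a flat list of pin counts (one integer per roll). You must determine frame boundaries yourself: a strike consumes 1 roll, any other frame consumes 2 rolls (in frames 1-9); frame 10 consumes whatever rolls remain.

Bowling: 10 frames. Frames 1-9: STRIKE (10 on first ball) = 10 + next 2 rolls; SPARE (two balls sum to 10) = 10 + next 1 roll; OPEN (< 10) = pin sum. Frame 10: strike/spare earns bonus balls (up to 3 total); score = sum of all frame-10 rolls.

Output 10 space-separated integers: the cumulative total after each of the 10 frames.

Answer: 9 29 47 55 61 78 91 96 103 107

Derivation:
Frame 1: OPEN (6+3=9). Cumulative: 9
Frame 2: SPARE (6+4=10). 10 + next roll (10) = 20. Cumulative: 29
Frame 3: STRIKE. 10 + next two rolls (7+1) = 18. Cumulative: 47
Frame 4: OPEN (7+1=8). Cumulative: 55
Frame 5: OPEN (5+1=6). Cumulative: 61
Frame 6: SPARE (1+9=10). 10 + next roll (7) = 17. Cumulative: 78
Frame 7: SPARE (7+3=10). 10 + next roll (3) = 13. Cumulative: 91
Frame 8: OPEN (3+2=5). Cumulative: 96
Frame 9: OPEN (1+6=7). Cumulative: 103
Frame 10: OPEN. Sum of all frame-10 rolls (4+0) = 4. Cumulative: 107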